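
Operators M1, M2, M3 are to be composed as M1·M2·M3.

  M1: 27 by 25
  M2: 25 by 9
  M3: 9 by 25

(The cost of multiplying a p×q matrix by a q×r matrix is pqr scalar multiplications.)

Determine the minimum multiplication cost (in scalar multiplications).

Order (M1·(M2·M3)): (M2·M3): 25×9 by 9×25 → 25×25, cost 25·9·25 = 5625; (M1·(M2·M3)): 27×25 by 25×25 → 27×25, cost 27·25·25 = 16875; cumulative 22500. Total 22500.
Order ((M1·M2)·M3): (M1·M2): 27×25 by 25×9 → 27×9, cost 27·25·9 = 6075; ((M1·M2)·M3): 27×9 by 9×25 → 27×25, cost 27·9·25 = 6075; cumulative 12150. Total 12150.
Minimum: 12150.

12150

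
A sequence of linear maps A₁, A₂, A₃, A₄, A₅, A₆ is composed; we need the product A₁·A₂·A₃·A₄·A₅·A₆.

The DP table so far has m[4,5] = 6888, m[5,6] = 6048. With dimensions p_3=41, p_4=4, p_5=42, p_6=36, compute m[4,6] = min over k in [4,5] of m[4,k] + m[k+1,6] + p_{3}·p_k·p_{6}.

11952

m[4,6] = min over k∈[4,5] of m[4,k]+m[k+1,6]+p_{3}·p_k·p_{6}.
k=4: 0 + 6048 + 41·4·36 = 11952; k=5: 6888 + 0 + 41·42·36 = 68880.
Minimum: 11952 at k=4.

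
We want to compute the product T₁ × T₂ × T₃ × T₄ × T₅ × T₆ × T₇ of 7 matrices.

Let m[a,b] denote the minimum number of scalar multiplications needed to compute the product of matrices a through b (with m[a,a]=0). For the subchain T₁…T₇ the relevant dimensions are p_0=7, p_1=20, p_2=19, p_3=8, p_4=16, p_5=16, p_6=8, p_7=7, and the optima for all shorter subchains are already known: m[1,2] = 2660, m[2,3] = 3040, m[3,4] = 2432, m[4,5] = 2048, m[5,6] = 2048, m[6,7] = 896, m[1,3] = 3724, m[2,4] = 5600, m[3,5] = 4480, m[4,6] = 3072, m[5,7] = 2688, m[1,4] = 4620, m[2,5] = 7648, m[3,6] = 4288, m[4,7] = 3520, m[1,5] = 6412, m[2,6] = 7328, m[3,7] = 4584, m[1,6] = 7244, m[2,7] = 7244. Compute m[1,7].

7636

m[1,7] = min over k∈[1,6] of m[1,k]+m[k+1,7]+p_{0}·p_k·p_{7}.
k=1: 0 + 7244 + 7·20·7 = 8224; k=2: 2660 + 4584 + 7·19·7 = 8175; k=3: 3724 + 3520 + 7·8·7 = 7636; k=4: 4620 + 2688 + 7·16·7 = 8092; k=5: 6412 + 896 + 7·16·7 = 8092; k=6: 7244 + 0 + 7·8·7 = 7636.
Minimum: 7636 at k=3.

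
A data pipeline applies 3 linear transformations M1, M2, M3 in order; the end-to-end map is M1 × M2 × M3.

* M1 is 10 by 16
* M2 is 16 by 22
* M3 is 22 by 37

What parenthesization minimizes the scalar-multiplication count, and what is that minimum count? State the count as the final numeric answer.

11660

(M1 × (M2 × M3)): cost 18944.
((M1 × M2) × M3): cost 11660.
Optimal: ((M1 × M2) × M3) with cost 11660.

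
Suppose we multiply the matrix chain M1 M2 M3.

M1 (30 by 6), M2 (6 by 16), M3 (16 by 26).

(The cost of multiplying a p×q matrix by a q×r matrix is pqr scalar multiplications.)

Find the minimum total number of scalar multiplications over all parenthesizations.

Order (M1 (M2 M3)): (M2 M3): 6×16 by 16×26 → 6×26, cost 6·16·26 = 2496; (M1 (M2 M3)): 30×6 by 6×26 → 30×26, cost 30·6·26 = 4680; cumulative 7176. Total 7176.
Order ((M1 M2) M3): (M1 M2): 30×6 by 6×16 → 30×16, cost 30·6·16 = 2880; ((M1 M2) M3): 30×16 by 16×26 → 30×26, cost 30·16·26 = 12480; cumulative 15360. Total 15360.
Minimum: 7176.

7176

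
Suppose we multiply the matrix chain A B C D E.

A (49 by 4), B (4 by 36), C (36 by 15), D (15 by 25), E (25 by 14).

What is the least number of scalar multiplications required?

Adjacent pairs: AB = 49·4·36 = 7056; BC = 4·36·15 = 2160; CD = 36·15·25 = 13500; DE = 15·25·14 = 5250.
Length 3: A..C: k=1: 0+2160+49·4·15=5100; k=2: 7056+0+49·36·15=33516 → min 5100 | B..D: k=2: 0+13500+4·36·25=17100; k=3: 2160+0+4·15·25=3660 → min 3660 | C..E: k=3: 0+5250+36·15·14=12810; k=4: 13500+0+36·25·14=26100 → min 12810.
Length 4: A..D: k=1: 0+3660+49·4·25=8560; k=2: 7056+13500+49·36·25=64656; k=3: 5100+0+49·15·25=23475 → min 8560 | B..E: k=2: 0+12810+4·36·14=14826; k=3: 2160+5250+4·15·14=8250; k=4: 3660+0+4·25·14=5060 → min 5060.
Length 5: A..E: k=1: 0+5060+49·4·14=7804; k=2: 7056+12810+49·36·14=44562; k=3: 5100+5250+49·15·14=20640; k=4: 8560+0+49·25·14=25710 → min 7804.
Optimal order: (A (((B C) D) E)) with cost 7804.

7804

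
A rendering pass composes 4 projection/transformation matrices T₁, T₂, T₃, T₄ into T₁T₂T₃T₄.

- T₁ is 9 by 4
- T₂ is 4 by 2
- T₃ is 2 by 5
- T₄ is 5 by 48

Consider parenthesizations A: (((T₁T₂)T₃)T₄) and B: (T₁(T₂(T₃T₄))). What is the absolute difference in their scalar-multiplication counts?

270

Order A = (((T₁T₂)T₃)T₄): (T₁T₂): 9×4 by 4×2 → 9×2, cost 9·4·2 = 72; ((T₁T₂)T₃): 9×2 by 2×5 → 9×5, cost 9·2·5 = 90; cumulative 162; (((T₁T₂)T₃)T₄): 9×5 by 5×48 → 9×48, cost 9·5·48 = 2160; cumulative 2322. Total 2322.
Order B = (T₁(T₂(T₃T₄))): (T₃T₄): 2×5 by 5×48 → 2×48, cost 2·5·48 = 480; (T₂(T₃T₄)): 4×2 by 2×48 → 4×48, cost 4·2·48 = 384; cumulative 864; (T₁(T₂(T₃T₄))): 9×4 by 4×48 → 9×48, cost 9·4·48 = 1728; cumulative 2592. Total 2592.
Difference: |2322 − 2592| = 270.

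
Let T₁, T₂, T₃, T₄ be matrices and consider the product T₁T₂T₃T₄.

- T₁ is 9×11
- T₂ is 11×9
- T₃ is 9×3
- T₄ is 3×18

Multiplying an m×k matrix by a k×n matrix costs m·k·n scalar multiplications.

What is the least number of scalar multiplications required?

Adjacent pairs: T₁T₂ = 9·11·9 = 891; T₂T₃ = 11·9·3 = 297; T₃T₄ = 9·3·18 = 486.
Length 3: T₁..T₃: k=1: 0+297+9·11·3=594; k=2: 891+0+9·9·3=1134 → min 594 | T₂..T₄: k=2: 0+486+11·9·18=2268; k=3: 297+0+11·3·18=891 → min 891.
Length 4: T₁..T₄: k=1: 0+891+9·11·18=2673; k=2: 891+486+9·9·18=2835; k=3: 594+0+9·3·18=1080 → min 1080.
Optimal order: ((T₁(T₂T₃))T₄) with cost 1080.

1080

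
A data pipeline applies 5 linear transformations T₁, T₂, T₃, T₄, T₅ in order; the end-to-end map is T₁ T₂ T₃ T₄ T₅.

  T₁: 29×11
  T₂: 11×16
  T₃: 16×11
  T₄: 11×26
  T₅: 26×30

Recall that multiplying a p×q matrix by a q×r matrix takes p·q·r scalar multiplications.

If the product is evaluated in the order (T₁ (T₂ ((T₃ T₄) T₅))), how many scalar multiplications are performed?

(T₃ T₄): 16×11 by 11×26 → 16×26, cost 16·11·26 = 4576
((T₃ T₄) T₅): 16×26 by 26×30 → 16×30, cost 16·26·30 = 12480; cumulative 17056
(T₂ ((T₃ T₄) T₅)): 11×16 by 16×30 → 11×30, cost 11·16·30 = 5280; cumulative 22336
(T₁ (T₂ ((T₃ T₄) T₅))): 29×11 by 11×30 → 29×30, cost 29·11·30 = 9570; cumulative 31906
Total: 31906 scalar multiplications.

31906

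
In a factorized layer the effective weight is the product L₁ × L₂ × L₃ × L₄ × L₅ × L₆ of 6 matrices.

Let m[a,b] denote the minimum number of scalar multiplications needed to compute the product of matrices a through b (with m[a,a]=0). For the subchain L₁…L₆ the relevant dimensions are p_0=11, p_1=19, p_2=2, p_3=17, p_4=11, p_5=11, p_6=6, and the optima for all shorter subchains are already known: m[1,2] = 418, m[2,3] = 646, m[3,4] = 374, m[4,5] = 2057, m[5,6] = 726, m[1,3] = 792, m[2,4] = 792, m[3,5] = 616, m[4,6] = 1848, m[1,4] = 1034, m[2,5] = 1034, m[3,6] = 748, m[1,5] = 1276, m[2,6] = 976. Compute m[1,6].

m[1,6] = min over k∈[1,5] of m[1,k]+m[k+1,6]+p_{0}·p_k·p_{6}.
k=1: 0 + 976 + 11·19·6 = 2230; k=2: 418 + 748 + 11·2·6 = 1298; k=3: 792 + 1848 + 11·17·6 = 3762; k=4: 1034 + 726 + 11·11·6 = 2486; k=5: 1276 + 0 + 11·11·6 = 2002.
Minimum: 1298 at k=2.

1298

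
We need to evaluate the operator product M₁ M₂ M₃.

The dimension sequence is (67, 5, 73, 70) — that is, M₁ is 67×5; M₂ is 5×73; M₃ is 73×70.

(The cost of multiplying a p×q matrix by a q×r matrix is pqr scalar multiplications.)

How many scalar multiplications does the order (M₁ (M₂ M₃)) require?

49000

(M₂ M₃): 5×73 by 73×70 → 5×70, cost 5·73·70 = 25550
(M₁ (M₂ M₃)): 67×5 by 5×70 → 67×70, cost 67·5·70 = 23450; cumulative 49000
Total: 49000 scalar multiplications.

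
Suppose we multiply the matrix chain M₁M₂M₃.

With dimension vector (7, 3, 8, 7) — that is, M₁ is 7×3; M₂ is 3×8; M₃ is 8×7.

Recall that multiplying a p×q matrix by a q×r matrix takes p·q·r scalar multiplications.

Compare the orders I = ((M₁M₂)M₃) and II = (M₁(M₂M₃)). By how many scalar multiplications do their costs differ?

Order I = ((M₁M₂)M₃): (M₁M₂): 7×3 by 3×8 → 7×8, cost 7·3·8 = 168; ((M₁M₂)M₃): 7×8 by 8×7 → 7×7, cost 7·8·7 = 392; cumulative 560. Total 560.
Order II = (M₁(M₂M₃)): (M₂M₃): 3×8 by 8×7 → 3×7, cost 3·8·7 = 168; (M₁(M₂M₃)): 7×3 by 3×7 → 7×7, cost 7·3·7 = 147; cumulative 315. Total 315.
Difference: |560 − 315| = 245.

245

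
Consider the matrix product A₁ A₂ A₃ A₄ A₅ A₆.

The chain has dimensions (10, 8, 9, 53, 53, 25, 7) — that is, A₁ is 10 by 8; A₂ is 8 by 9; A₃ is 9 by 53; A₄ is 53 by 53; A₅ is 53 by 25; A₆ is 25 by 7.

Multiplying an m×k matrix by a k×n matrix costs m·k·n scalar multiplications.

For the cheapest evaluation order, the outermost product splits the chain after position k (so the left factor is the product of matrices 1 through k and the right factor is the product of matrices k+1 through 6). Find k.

1

Adjacent pairs: A₁A₂ = 10·8·9 = 720; A₂A₃ = 8·9·53 = 3816; A₃A₄ = 9·53·53 = 25281; A₄A₅ = 53·53·25 = 70225; A₅A₆ = 53·25·7 = 9275.
Length 3: A₁..A₃: k=1: 0+3816+10·8·53=8056; k=2: 720+0+10·9·53=5490 → min 5490 | A₂..A₄: k=2: 0+25281+8·9·53=29097; k=3: 3816+0+8·53·53=26288 → min 26288 | A₃..A₅: k=3: 0+70225+9·53·25=82150; k=4: 25281+0+9·53·25=37206 → min 37206 | A₄..A₆: k=4: 0+9275+53·53·7=28938; k=5: 70225+0+53·25·7=79500 → min 28938.
Length 4: A₁..A₄: k=1: 0+26288+10·8·53=30528; k=2: 720+25281+10·9·53=30771; k=3: 5490+0+10·53·53=33580 → min 30528 | A₂..A₅: k=2: 0+37206+8·9·25=39006; k=3: 3816+70225+8·53·25=84641; k=4: 26288+0+8·53·25=36888 → min 36888 | A₃..A₆: k=3: 0+28938+9·53·7=32277; k=4: 25281+9275+9·53·7=37895; k=5: 37206+0+9·25·7=38781 → min 32277.
Length 5: A₁..A₅: k=1: 0+36888+10·8·25=38888; k=2: 720+37206+10·9·25=40176; k=3: 5490+70225+10·53·25=88965; k=4: 30528+0+10·53·25=43778 → min 38888 | A₂..A₆: k=2: 0+32277+8·9·7=32781; k=3: 3816+28938+8·53·7=35722; k=4: 26288+9275+8·53·7=38531; k=5: 36888+0+8·25·7=38288 → min 32781.
Top-level splits: k=1: (A₁..A₁)·(A₂..A₆) → 0+32781+10·8·7 = 33341; k=2: (A₁..A₂)·(A₃..A₆) → 720+32277+10·9·7 = 33627; k=3: (A₁..A₃)·(A₄..A₆) → 5490+28938+10·53·7 = 38138; k=4: (A₁..A₄)·(A₅..A₆) → 30528+9275+10·53·7 = 43513; k=5: (A₁..A₅)·(A₆..A₆) → 38888+0+10·25·7 = 40638.
Best split is after A₁, i.e. k = 1.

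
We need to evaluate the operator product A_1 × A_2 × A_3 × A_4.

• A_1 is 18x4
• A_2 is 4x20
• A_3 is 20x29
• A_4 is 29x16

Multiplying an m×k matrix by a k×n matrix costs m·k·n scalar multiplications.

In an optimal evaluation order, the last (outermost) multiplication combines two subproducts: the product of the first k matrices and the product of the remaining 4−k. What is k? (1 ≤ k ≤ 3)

Adjacent pairs: A_1A_2 = 18·4·20 = 1440; A_2A_3 = 4·20·29 = 2320; A_3A_4 = 20·29·16 = 9280.
Length 3: A_1..A_3: k=1: 0+2320+18·4·29=4408; k=2: 1440+0+18·20·29=11880 → min 4408 | A_2..A_4: k=2: 0+9280+4·20·16=10560; k=3: 2320+0+4·29·16=4176 → min 4176.
Top-level splits: k=1: (A_1..A_1)·(A_2..A_4) → 0+4176+18·4·16 = 5328; k=2: (A_1..A_2)·(A_3..A_4) → 1440+9280+18·20·16 = 16480; k=3: (A_1..A_3)·(A_4..A_4) → 4408+0+18·29·16 = 12760.
Best split is after A_1, i.e. k = 1.

1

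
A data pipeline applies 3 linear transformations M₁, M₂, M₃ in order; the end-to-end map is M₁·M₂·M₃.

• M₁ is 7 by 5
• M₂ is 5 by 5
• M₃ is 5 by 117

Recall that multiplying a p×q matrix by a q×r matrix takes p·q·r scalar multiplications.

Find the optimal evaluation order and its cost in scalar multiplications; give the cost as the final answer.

(M₁·(M₂·M₃)): cost 7020.
((M₁·M₂)·M₃): cost 4270.
Optimal: ((M₁·M₂)·M₃) with cost 4270.

4270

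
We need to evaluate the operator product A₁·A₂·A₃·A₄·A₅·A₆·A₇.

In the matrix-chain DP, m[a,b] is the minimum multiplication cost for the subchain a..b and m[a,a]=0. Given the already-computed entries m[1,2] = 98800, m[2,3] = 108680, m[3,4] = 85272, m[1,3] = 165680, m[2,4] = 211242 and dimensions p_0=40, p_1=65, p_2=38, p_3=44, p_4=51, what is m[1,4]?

255440

m[1,4] = min over k∈[1,3] of m[1,k]+m[k+1,4]+p_{0}·p_k·p_{4}.
k=1: 0 + 211242 + 40·65·51 = 343842; k=2: 98800 + 85272 + 40·38·51 = 261592; k=3: 165680 + 0 + 40·44·51 = 255440.
Minimum: 255440 at k=3.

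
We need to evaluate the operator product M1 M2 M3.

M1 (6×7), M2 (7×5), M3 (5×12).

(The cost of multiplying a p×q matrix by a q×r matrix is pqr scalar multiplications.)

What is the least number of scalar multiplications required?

Order (M1 (M2 M3)): (M2 M3): 7×5 by 5×12 → 7×12, cost 7·5·12 = 420; (M1 (M2 M3)): 6×7 by 7×12 → 6×12, cost 6·7·12 = 504; cumulative 924. Total 924.
Order ((M1 M2) M3): (M1 M2): 6×7 by 7×5 → 6×5, cost 6·7·5 = 210; ((M1 M2) M3): 6×5 by 5×12 → 6×12, cost 6·5·12 = 360; cumulative 570. Total 570.
Minimum: 570.

570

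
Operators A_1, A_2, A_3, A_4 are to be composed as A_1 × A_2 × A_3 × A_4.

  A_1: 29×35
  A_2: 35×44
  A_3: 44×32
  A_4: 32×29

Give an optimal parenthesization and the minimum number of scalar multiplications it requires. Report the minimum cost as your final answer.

Adjacent pairs: A_1A_2 = 29·35·44 = 44660; A_2A_3 = 35·44·32 = 49280; A_3A_4 = 44·32·29 = 40832.
Length 3: A_1..A_3: k=1: 0+49280+29·35·32=81760; k=2: 44660+0+29·44·32=85492 → min 81760 | A_2..A_4: k=2: 0+40832+35·44·29=85492; k=3: 49280+0+35·32·29=81760 → min 81760.
Length 4: A_1..A_4: k=1: 0+81760+29·35·29=111195; k=2: 44660+40832+29·44·29=122496; k=3: 81760+0+29·32·29=108672 → min 108672.
Optimal parenthesization: ((A_1 × (A_2 × A_3)) × A_4) with cost 108672.

108672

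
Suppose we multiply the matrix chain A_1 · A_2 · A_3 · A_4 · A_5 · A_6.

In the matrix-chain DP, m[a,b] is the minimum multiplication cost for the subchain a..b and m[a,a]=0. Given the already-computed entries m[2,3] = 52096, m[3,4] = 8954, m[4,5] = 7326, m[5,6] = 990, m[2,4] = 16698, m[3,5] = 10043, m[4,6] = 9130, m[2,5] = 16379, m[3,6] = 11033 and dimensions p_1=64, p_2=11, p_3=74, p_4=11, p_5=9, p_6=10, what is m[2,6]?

18073

m[2,6] = min over k∈[2,5] of m[2,k]+m[k+1,6]+p_{1}·p_k·p_{6}.
k=2: 0 + 11033 + 64·11·10 = 18073; k=3: 52096 + 9130 + 64·74·10 = 108586; k=4: 16698 + 990 + 64·11·10 = 24728; k=5: 16379 + 0 + 64·9·10 = 22139.
Minimum: 18073 at k=2.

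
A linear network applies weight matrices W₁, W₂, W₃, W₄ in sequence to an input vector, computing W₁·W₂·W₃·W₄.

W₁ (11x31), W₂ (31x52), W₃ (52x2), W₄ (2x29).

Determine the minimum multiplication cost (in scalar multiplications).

4544

Adjacent pairs: W₁W₂ = 11·31·52 = 17732; W₂W₃ = 31·52·2 = 3224; W₃W₄ = 52·2·29 = 3016.
Length 3: W₁..W₃: k=1: 0+3224+11·31·2=3906; k=2: 17732+0+11·52·2=18876 → min 3906 | W₂..W₄: k=2: 0+3016+31·52·29=49764; k=3: 3224+0+31·2·29=5022 → min 5022.
Length 4: W₁..W₄: k=1: 0+5022+11·31·29=14911; k=2: 17732+3016+11·52·29=37336; k=3: 3906+0+11·2·29=4544 → min 4544.
Optimal order: ((W₁·(W₂·W₃))·W₄) with cost 4544.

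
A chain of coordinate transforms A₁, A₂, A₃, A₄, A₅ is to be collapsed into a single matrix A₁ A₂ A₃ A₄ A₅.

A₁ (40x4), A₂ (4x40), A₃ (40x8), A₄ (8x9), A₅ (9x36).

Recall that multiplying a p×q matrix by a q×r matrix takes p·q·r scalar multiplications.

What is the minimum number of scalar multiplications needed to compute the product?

Adjacent pairs: A₁A₂ = 40·4·40 = 6400; A₂A₃ = 4·40·8 = 1280; A₃A₄ = 40·8·9 = 2880; A₄A₅ = 8·9·36 = 2592.
Length 3: A₁..A₃: k=1: 0+1280+40·4·8=2560; k=2: 6400+0+40·40·8=19200 → min 2560 | A₂..A₄: k=2: 0+2880+4·40·9=4320; k=3: 1280+0+4·8·9=1568 → min 1568 | A₃..A₅: k=3: 0+2592+40·8·36=14112; k=4: 2880+0+40·9·36=15840 → min 14112.
Length 4: A₁..A₄: k=1: 0+1568+40·4·9=3008; k=2: 6400+2880+40·40·9=23680; k=3: 2560+0+40·8·9=5440 → min 3008 | A₂..A₅: k=2: 0+14112+4·40·36=19872; k=3: 1280+2592+4·8·36=5024; k=4: 1568+0+4·9·36=2864 → min 2864.
Length 5: A₁..A₅: k=1: 0+2864+40·4·36=8624; k=2: 6400+14112+40·40·36=78112; k=3: 2560+2592+40·8·36=16672; k=4: 3008+0+40·9·36=15968 → min 8624.
Optimal order: (A₁ (((A₂ A₃) A₄) A₅)) with cost 8624.

8624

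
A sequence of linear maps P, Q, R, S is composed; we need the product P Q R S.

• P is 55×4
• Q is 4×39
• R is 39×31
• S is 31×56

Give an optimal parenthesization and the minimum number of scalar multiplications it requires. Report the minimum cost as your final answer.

24100

Adjacent pairs: PQ = 55·4·39 = 8580; QR = 4·39·31 = 4836; RS = 39·31·56 = 67704.
Length 3: P..R: k=1: 0+4836+55·4·31=11656; k=2: 8580+0+55·39·31=75075 → min 11656 | Q..S: k=2: 0+67704+4·39·56=76440; k=3: 4836+0+4·31·56=11780 → min 11780.
Length 4: P..S: k=1: 0+11780+55·4·56=24100; k=2: 8580+67704+55·39·56=196404; k=3: 11656+0+55·31·56=107136 → min 24100.
Optimal parenthesization: (P ((Q R) S)) with cost 24100.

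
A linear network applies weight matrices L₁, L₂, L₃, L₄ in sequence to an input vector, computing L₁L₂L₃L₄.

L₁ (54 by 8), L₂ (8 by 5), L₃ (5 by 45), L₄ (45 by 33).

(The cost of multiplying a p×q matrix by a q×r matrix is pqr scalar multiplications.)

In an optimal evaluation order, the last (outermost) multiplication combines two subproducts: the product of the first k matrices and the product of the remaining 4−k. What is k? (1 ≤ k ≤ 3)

Adjacent pairs: L₁L₂ = 54·8·5 = 2160; L₂L₃ = 8·5·45 = 1800; L₃L₄ = 5·45·33 = 7425.
Length 3: L₁..L₃: k=1: 0+1800+54·8·45=21240; k=2: 2160+0+54·5·45=14310 → min 14310 | L₂..L₄: k=2: 0+7425+8·5·33=8745; k=3: 1800+0+8·45·33=13680 → min 8745.
Top-level splits: k=1: (L₁..L₁)·(L₂..L₄) → 0+8745+54·8·33 = 23001; k=2: (L₁..L₂)·(L₃..L₄) → 2160+7425+54·5·33 = 18495; k=3: (L₁..L₃)·(L₄..L₄) → 14310+0+54·45·33 = 94500.
Best split is after L₂, i.e. k = 2.

2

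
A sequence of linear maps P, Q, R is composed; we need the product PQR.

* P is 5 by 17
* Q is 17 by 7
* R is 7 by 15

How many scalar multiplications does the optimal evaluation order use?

Order (P(QR)): (QR): 17×7 by 7×15 → 17×15, cost 17·7·15 = 1785; (P(QR)): 5×17 by 17×15 → 5×15, cost 5·17·15 = 1275; cumulative 3060. Total 3060.
Order ((PQ)R): (PQ): 5×17 by 17×7 → 5×7, cost 5·17·7 = 595; ((PQ)R): 5×7 by 7×15 → 5×15, cost 5·7·15 = 525; cumulative 1120. Total 1120.
Minimum: 1120.

1120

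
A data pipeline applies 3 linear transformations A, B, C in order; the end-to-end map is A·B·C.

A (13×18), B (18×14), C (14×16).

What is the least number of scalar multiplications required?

6188

Order (A·(B·C)): (B·C): 18×14 by 14×16 → 18×16, cost 18·14·16 = 4032; (A·(B·C)): 13×18 by 18×16 → 13×16, cost 13·18·16 = 3744; cumulative 7776. Total 7776.
Order ((A·B)·C): (A·B): 13×18 by 18×14 → 13×14, cost 13·18·14 = 3276; ((A·B)·C): 13×14 by 14×16 → 13×16, cost 13·14·16 = 2912; cumulative 6188. Total 6188.
Minimum: 6188.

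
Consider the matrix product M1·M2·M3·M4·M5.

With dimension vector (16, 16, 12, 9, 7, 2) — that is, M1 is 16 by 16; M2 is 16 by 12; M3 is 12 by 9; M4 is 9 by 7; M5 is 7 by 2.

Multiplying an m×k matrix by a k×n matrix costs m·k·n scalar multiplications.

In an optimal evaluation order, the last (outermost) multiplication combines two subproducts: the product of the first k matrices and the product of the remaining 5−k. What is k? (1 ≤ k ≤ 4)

Adjacent pairs: M1M2 = 16·16·12 = 3072; M2M3 = 16·12·9 = 1728; M3M4 = 12·9·7 = 756; M4M5 = 9·7·2 = 126.
Length 3: M1..M3: k=1: 0+1728+16·16·9=4032; k=2: 3072+0+16·12·9=4800 → min 4032 | M2..M4: k=2: 0+756+16·12·7=2100; k=3: 1728+0+16·9·7=2736 → min 2100 | M3..M5: k=3: 0+126+12·9·2=342; k=4: 756+0+12·7·2=924 → min 342.
Length 4: M1..M4: k=1: 0+2100+16·16·7=3892; k=2: 3072+756+16·12·7=5172; k=3: 4032+0+16·9·7=5040 → min 3892 | M2..M5: k=2: 0+342+16·12·2=726; k=3: 1728+126+16·9·2=2142; k=4: 2100+0+16·7·2=2324 → min 726.
Top-level splits: k=1: (M1..M1)·(M2..M5) → 0+726+16·16·2 = 1238; k=2: (M1..M2)·(M3..M5) → 3072+342+16·12·2 = 3798; k=3: (M1..M3)·(M4..M5) → 4032+126+16·9·2 = 4446; k=4: (M1..M4)·(M5..M5) → 3892+0+16·7·2 = 4116.
Best split is after M1, i.e. k = 1.

1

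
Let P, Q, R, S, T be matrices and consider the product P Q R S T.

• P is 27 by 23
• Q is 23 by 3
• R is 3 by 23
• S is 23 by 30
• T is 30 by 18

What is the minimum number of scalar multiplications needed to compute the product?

7011

Adjacent pairs: PQ = 27·23·3 = 1863; QR = 23·3·23 = 1587; RS = 3·23·30 = 2070; ST = 23·30·18 = 12420.
Length 3: P..R: k=1: 0+1587+27·23·23=15870; k=2: 1863+0+27·3·23=3726 → min 3726 | Q..S: k=2: 0+2070+23·3·30=4140; k=3: 1587+0+23·23·30=17457 → min 4140 | R..T: k=3: 0+12420+3·23·18=13662; k=4: 2070+0+3·30·18=3690 → min 3690.
Length 4: P..S: k=1: 0+4140+27·23·30=22770; k=2: 1863+2070+27·3·30=6363; k=3: 3726+0+27·23·30=22356 → min 6363 | Q..T: k=2: 0+3690+23·3·18=4932; k=3: 1587+12420+23·23·18=23529; k=4: 4140+0+23·30·18=16560 → min 4932.
Length 5: P..T: k=1: 0+4932+27·23·18=16110; k=2: 1863+3690+27·3·18=7011; k=3: 3726+12420+27·23·18=27324; k=4: 6363+0+27·30·18=20943 → min 7011.
Optimal order: ((P Q) ((R S) T)) with cost 7011.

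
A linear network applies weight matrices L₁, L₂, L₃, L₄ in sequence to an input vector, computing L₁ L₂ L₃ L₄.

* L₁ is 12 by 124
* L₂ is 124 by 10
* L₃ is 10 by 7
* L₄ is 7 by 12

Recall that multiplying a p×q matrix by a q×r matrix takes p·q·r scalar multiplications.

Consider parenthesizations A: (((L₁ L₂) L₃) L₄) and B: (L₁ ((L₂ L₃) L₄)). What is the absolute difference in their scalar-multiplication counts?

Order A = (((L₁ L₂) L₃) L₄): (L₁ L₂): 12×124 by 124×10 → 12×10, cost 12·124·10 = 14880; ((L₁ L₂) L₃): 12×10 by 10×7 → 12×7, cost 12·10·7 = 840; cumulative 15720; (((L₁ L₂) L₃) L₄): 12×7 by 7×12 → 12×12, cost 12·7·12 = 1008; cumulative 16728. Total 16728.
Order B = (L₁ ((L₂ L₃) L₄)): (L₂ L₃): 124×10 by 10×7 → 124×7, cost 124·10·7 = 8680; ((L₂ L₃) L₄): 124×7 by 7×12 → 124×12, cost 124·7·12 = 10416; cumulative 19096; (L₁ ((L₂ L₃) L₄)): 12×124 by 124×12 → 12×12, cost 12·124·12 = 17856; cumulative 36952. Total 36952.
Difference: |16728 − 36952| = 20224.

20224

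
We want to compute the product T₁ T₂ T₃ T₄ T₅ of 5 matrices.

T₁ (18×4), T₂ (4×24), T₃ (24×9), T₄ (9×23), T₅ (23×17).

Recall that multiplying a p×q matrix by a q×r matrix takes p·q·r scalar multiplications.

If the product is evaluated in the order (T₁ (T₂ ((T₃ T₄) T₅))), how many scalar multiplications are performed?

17208

(T₃ T₄): 24×9 by 9×23 → 24×23, cost 24·9·23 = 4968
((T₃ T₄) T₅): 24×23 by 23×17 → 24×17, cost 24·23·17 = 9384; cumulative 14352
(T₂ ((T₃ T₄) T₅)): 4×24 by 24×17 → 4×17, cost 4·24·17 = 1632; cumulative 15984
(T₁ (T₂ ((T₃ T₄) T₅))): 18×4 by 4×17 → 18×17, cost 18·4·17 = 1224; cumulative 17208
Total: 17208 scalar multiplications.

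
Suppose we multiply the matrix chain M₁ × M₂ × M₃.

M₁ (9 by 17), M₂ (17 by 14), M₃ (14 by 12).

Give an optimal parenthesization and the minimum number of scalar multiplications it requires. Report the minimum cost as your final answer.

3654

(M₁ × (M₂ × M₃)): cost 4692.
((M₁ × M₂) × M₃): cost 3654.
Optimal: ((M₁ × M₂) × M₃) with cost 3654.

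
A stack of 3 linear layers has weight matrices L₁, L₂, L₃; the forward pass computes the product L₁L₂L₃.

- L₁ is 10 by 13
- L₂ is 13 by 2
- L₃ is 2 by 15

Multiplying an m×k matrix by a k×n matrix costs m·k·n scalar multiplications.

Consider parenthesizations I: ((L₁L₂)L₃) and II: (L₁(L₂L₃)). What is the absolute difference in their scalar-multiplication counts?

Order I = ((L₁L₂)L₃): (L₁L₂): 10×13 by 13×2 → 10×2, cost 10·13·2 = 260; ((L₁L₂)L₃): 10×2 by 2×15 → 10×15, cost 10·2·15 = 300; cumulative 560. Total 560.
Order II = (L₁(L₂L₃)): (L₂L₃): 13×2 by 2×15 → 13×15, cost 13·2·15 = 390; (L₁(L₂L₃)): 10×13 by 13×15 → 10×15, cost 10·13·15 = 1950; cumulative 2340. Total 2340.
Difference: |560 − 2340| = 1780.

1780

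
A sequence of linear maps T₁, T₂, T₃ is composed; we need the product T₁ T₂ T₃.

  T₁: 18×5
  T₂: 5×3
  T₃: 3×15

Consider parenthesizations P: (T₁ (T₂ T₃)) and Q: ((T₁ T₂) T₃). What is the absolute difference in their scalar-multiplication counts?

495

Order P = (T₁ (T₂ T₃)): (T₂ T₃): 5×3 by 3×15 → 5×15, cost 5·3·15 = 225; (T₁ (T₂ T₃)): 18×5 by 5×15 → 18×15, cost 18·5·15 = 1350; cumulative 1575. Total 1575.
Order Q = ((T₁ T₂) T₃): (T₁ T₂): 18×5 by 5×3 → 18×3, cost 18·5·3 = 270; ((T₁ T₂) T₃): 18×3 by 3×15 → 18×15, cost 18·3·15 = 810; cumulative 1080. Total 1080.
Difference: |1575 − 1080| = 495.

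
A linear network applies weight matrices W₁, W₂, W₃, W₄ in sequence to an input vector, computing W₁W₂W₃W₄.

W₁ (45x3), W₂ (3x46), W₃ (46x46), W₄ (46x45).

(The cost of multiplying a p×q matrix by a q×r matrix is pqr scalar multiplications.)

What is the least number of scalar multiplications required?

Adjacent pairs: W₁W₂ = 45·3·46 = 6210; W₂W₃ = 3·46·46 = 6348; W₃W₄ = 46·46·45 = 95220.
Length 3: W₁..W₃: k=1: 0+6348+45·3·46=12558; k=2: 6210+0+45·46·46=101430 → min 12558 | W₂..W₄: k=2: 0+95220+3·46·45=101430; k=3: 6348+0+3·46·45=12558 → min 12558.
Length 4: W₁..W₄: k=1: 0+12558+45·3·45=18633; k=2: 6210+95220+45·46·45=194580; k=3: 12558+0+45·46·45=105708 → min 18633.
Optimal order: (W₁((W₂W₃)W₄)) with cost 18633.

18633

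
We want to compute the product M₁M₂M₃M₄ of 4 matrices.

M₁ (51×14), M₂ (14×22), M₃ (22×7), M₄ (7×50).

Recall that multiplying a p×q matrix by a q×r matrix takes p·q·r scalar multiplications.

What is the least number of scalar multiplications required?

Adjacent pairs: M₁M₂ = 51·14·22 = 15708; M₂M₃ = 14·22·7 = 2156; M₃M₄ = 22·7·50 = 7700.
Length 3: M₁..M₃: k=1: 0+2156+51·14·7=7154; k=2: 15708+0+51·22·7=23562 → min 7154 | M₂..M₄: k=2: 0+7700+14·22·50=23100; k=3: 2156+0+14·7·50=7056 → min 7056.
Length 4: M₁..M₄: k=1: 0+7056+51·14·50=42756; k=2: 15708+7700+51·22·50=79508; k=3: 7154+0+51·7·50=25004 → min 25004.
Optimal order: ((M₁(M₂M₃))M₄) with cost 25004.

25004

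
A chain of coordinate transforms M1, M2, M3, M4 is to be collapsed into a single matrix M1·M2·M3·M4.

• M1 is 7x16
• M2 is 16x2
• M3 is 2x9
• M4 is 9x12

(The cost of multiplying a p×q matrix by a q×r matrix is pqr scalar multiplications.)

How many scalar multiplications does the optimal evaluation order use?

Adjacent pairs: M1M2 = 7·16·2 = 224; M2M3 = 16·2·9 = 288; M3M4 = 2·9·12 = 216.
Length 3: M1..M3: k=1: 0+288+7·16·9=1296; k=2: 224+0+7·2·9=350 → min 350 | M2..M4: k=2: 0+216+16·2·12=600; k=3: 288+0+16·9·12=2016 → min 600.
Length 4: M1..M4: k=1: 0+600+7·16·12=1944; k=2: 224+216+7·2·12=608; k=3: 350+0+7·9·12=1106 → min 608.
Optimal order: ((M1·M2)·(M3·M4)) with cost 608.

608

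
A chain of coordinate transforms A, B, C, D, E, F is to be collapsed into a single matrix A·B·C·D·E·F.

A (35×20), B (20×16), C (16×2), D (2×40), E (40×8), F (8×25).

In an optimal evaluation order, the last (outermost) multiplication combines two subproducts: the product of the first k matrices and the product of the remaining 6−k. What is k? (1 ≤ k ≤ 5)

Adjacent pairs: AB = 35·20·16 = 11200; BC = 20·16·2 = 640; CD = 16·2·40 = 1280; DE = 2·40·8 = 640; EF = 40·8·25 = 8000.
Length 3: A..C: k=1: 0+640+35·20·2=2040; k=2: 11200+0+35·16·2=12320 → min 2040 | B..D: k=2: 0+1280+20·16·40=14080; k=3: 640+0+20·2·40=2240 → min 2240 | C..E: k=3: 0+640+16·2·8=896; k=4: 1280+0+16·40·8=6400 → min 896 | D..F: k=4: 0+8000+2·40·25=10000; k=5: 640+0+2·8·25=1040 → min 1040.
Length 4: A..D: k=1: 0+2240+35·20·40=30240; k=2: 11200+1280+35·16·40=34880; k=3: 2040+0+35·2·40=4840 → min 4840 | B..E: k=2: 0+896+20·16·8=3456; k=3: 640+640+20·2·8=1600; k=4: 2240+0+20·40·8=8640 → min 1600 | C..F: k=3: 0+1040+16·2·25=1840; k=4: 1280+8000+16·40·25=25280; k=5: 896+0+16·8·25=4096 → min 1840.
Length 5: A..E: k=1: 0+1600+35·20·8=7200; k=2: 11200+896+35·16·8=16576; k=3: 2040+640+35·2·8=3240; k=4: 4840+0+35·40·8=16040 → min 3240 | B..F: k=2: 0+1840+20·16·25=9840; k=3: 640+1040+20·2·25=2680; k=4: 2240+8000+20·40·25=30240; k=5: 1600+0+20·8·25=5600 → min 2680.
Top-level splits: k=1: (A..A)·(B..F) → 0+2680+35·20·25 = 20180; k=2: (A..B)·(C..F) → 11200+1840+35·16·25 = 27040; k=3: (A..C)·(D..F) → 2040+1040+35·2·25 = 4830; k=4: (A..D)·(E..F) → 4840+8000+35·40·25 = 47840; k=5: (A..E)·(F..F) → 3240+0+35·8·25 = 10240.
Best split is after C, i.e. k = 3.

3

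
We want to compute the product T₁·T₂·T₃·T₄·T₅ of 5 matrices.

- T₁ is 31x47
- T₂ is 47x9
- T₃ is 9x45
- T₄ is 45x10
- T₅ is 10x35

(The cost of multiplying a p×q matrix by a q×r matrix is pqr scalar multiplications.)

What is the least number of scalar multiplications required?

Adjacent pairs: T₁T₂ = 31·47·9 = 13113; T₂T₃ = 47·9·45 = 19035; T₃T₄ = 9·45·10 = 4050; T₄T₅ = 45·10·35 = 15750.
Length 3: T₁..T₃: k=1: 0+19035+31·47·45=84600; k=2: 13113+0+31·9·45=25668 → min 25668 | T₂..T₄: k=2: 0+4050+47·9·10=8280; k=3: 19035+0+47·45·10=40185 → min 8280 | T₃..T₅: k=3: 0+15750+9·45·35=29925; k=4: 4050+0+9·10·35=7200 → min 7200.
Length 4: T₁..T₄: k=1: 0+8280+31·47·10=22850; k=2: 13113+4050+31·9·10=19953; k=3: 25668+0+31·45·10=39618 → min 19953 | T₂..T₅: k=2: 0+7200+47·9·35=22005; k=3: 19035+15750+47·45·35=108810; k=4: 8280+0+47·10·35=24730 → min 22005.
Length 5: T₁..T₅: k=1: 0+22005+31·47·35=73000; k=2: 13113+7200+31·9·35=30078; k=3: 25668+15750+31·45·35=90243; k=4: 19953+0+31·10·35=30803 → min 30078.
Optimal order: ((T₁·T₂)·((T₃·T₄)·T₅)) with cost 30078.

30078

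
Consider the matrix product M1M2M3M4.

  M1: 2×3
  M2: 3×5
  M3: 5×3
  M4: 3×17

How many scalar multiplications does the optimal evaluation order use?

Adjacent pairs: M1M2 = 2·3·5 = 30; M2M3 = 3·5·3 = 45; M3M4 = 5·3·17 = 255.
Length 3: M1..M3: k=1: 0+45+2·3·3=63; k=2: 30+0+2·5·3=60 → min 60 | M2..M4: k=2: 0+255+3·5·17=510; k=3: 45+0+3·3·17=198 → min 198.
Length 4: M1..M4: k=1: 0+198+2·3·17=300; k=2: 30+255+2·5·17=455; k=3: 60+0+2·3·17=162 → min 162.
Optimal order: (((M1M2)M3)M4) with cost 162.

162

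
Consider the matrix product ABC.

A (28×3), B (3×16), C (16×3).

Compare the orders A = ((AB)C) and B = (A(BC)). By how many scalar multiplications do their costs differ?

Order A = ((AB)C): (AB): 28×3 by 3×16 → 28×16, cost 28·3·16 = 1344; ((AB)C): 28×16 by 16×3 → 28×3, cost 28·16·3 = 1344; cumulative 2688. Total 2688.
Order B = (A(BC)): (BC): 3×16 by 16×3 → 3×3, cost 3·16·3 = 144; (A(BC)): 28×3 by 3×3 → 28×3, cost 28·3·3 = 252; cumulative 396. Total 396.
Difference: |2688 − 396| = 2292.

2292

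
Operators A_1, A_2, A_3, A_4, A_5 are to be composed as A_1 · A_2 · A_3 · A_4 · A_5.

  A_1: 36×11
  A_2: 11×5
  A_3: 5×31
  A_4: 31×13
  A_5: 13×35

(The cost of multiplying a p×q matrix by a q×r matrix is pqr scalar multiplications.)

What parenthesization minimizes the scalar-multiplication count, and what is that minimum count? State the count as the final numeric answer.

12570

Adjacent pairs: A_1A_2 = 36·11·5 = 1980; A_2A_3 = 11·5·31 = 1705; A_3A_4 = 5·31·13 = 2015; A_4A_5 = 31·13·35 = 14105.
Length 3: A_1..A_3: k=1: 0+1705+36·11·31=13981; k=2: 1980+0+36·5·31=7560 → min 7560 | A_2..A_4: k=2: 0+2015+11·5·13=2730; k=3: 1705+0+11·31·13=6138 → min 2730 | A_3..A_5: k=3: 0+14105+5·31·35=19530; k=4: 2015+0+5·13·35=4290 → min 4290.
Length 4: A_1..A_4: k=1: 0+2730+36·11·13=7878; k=2: 1980+2015+36·5·13=6335; k=3: 7560+0+36·31·13=22068 → min 6335 | A_2..A_5: k=2: 0+4290+11·5·35=6215; k=3: 1705+14105+11·31·35=27745; k=4: 2730+0+11·13·35=7735 → min 6215.
Length 5: A_1..A_5: k=1: 0+6215+36·11·35=20075; k=2: 1980+4290+36·5·35=12570; k=3: 7560+14105+36·31·35=60725; k=4: 6335+0+36·13·35=22715 → min 12570.
Optimal parenthesization: ((A_1 · A_2) · ((A_3 · A_4) · A_5)) with cost 12570.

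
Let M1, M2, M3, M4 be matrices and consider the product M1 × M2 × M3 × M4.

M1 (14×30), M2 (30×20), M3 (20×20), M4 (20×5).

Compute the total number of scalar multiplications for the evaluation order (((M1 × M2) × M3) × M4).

15400

(M1 × M2): 14×30 by 30×20 → 14×20, cost 14·30·20 = 8400
((M1 × M2) × M3): 14×20 by 20×20 → 14×20, cost 14·20·20 = 5600; cumulative 14000
(((M1 × M2) × M3) × M4): 14×20 by 20×5 → 14×5, cost 14·20·5 = 1400; cumulative 15400
Total: 15400 scalar multiplications.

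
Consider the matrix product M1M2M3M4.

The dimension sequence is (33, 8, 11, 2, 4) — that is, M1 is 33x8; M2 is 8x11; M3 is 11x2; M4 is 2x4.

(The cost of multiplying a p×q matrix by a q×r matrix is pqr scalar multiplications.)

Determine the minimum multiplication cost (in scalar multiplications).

Adjacent pairs: M1M2 = 33·8·11 = 2904; M2M3 = 8·11·2 = 176; M3M4 = 11·2·4 = 88.
Length 3: M1..M3: k=1: 0+176+33·8·2=704; k=2: 2904+0+33·11·2=3630 → min 704 | M2..M4: k=2: 0+88+8·11·4=440; k=3: 176+0+8·2·4=240 → min 240.
Length 4: M1..M4: k=1: 0+240+33·8·4=1296; k=2: 2904+88+33·11·4=4444; k=3: 704+0+33·2·4=968 → min 968.
Optimal order: ((M1(M2M3))M4) with cost 968.

968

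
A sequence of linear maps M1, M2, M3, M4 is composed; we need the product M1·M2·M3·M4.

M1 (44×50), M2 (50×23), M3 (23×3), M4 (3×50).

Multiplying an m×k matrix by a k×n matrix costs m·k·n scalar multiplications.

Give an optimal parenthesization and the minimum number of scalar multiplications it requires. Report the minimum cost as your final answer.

16650

Adjacent pairs: M1M2 = 44·50·23 = 50600; M2M3 = 50·23·3 = 3450; M3M4 = 23·3·50 = 3450.
Length 3: M1..M3: k=1: 0+3450+44·50·3=10050; k=2: 50600+0+44·23·3=53636 → min 10050 | M2..M4: k=2: 0+3450+50·23·50=60950; k=3: 3450+0+50·3·50=10950 → min 10950.
Length 4: M1..M4: k=1: 0+10950+44·50·50=120950; k=2: 50600+3450+44·23·50=104650; k=3: 10050+0+44·3·50=16650 → min 16650.
Optimal parenthesization: ((M1·(M2·M3))·M4) with cost 16650.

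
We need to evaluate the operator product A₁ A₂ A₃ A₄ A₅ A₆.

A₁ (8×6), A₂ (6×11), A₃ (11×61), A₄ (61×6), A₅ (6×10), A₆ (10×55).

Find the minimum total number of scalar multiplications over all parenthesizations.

Adjacent pairs: A₁A₂ = 8·6·11 = 528; A₂A₃ = 6·11·61 = 4026; A₃A₄ = 11·61·6 = 4026; A₄A₅ = 61·6·10 = 3660; A₅A₆ = 6·10·55 = 3300.
Length 3: A₁..A₃: k=1: 0+4026+8·6·61=6954; k=2: 528+0+8·11·61=5896 → min 5896 | A₂..A₄: k=2: 0+4026+6·11·6=4422; k=3: 4026+0+6·61·6=6222 → min 4422 | A₃..A₅: k=3: 0+3660+11·61·10=10370; k=4: 4026+0+11·6·10=4686 → min 4686 | A₄..A₆: k=4: 0+3300+61·6·55=23430; k=5: 3660+0+61·10·55=37210 → min 23430.
Length 4: A₁..A₄: k=1: 0+4422+8·6·6=4710; k=2: 528+4026+8·11·6=5082; k=3: 5896+0+8·61·6=8824 → min 4710 | A₂..A₅: k=2: 0+4686+6·11·10=5346; k=3: 4026+3660+6·61·10=11346; k=4: 4422+0+6·6·10=4782 → min 4782 | A₃..A₆: k=3: 0+23430+11·61·55=60335; k=4: 4026+3300+11·6·55=10956; k=5: 4686+0+11·10·55=10736 → min 10736.
Length 5: A₁..A₅: k=1: 0+4782+8·6·10=5262; k=2: 528+4686+8·11·10=6094; k=3: 5896+3660+8·61·10=14436; k=4: 4710+0+8·6·10=5190 → min 5190 | A₂..A₆: k=2: 0+10736+6·11·55=14366; k=3: 4026+23430+6·61·55=47586; k=4: 4422+3300+6·6·55=9702; k=5: 4782+0+6·10·55=8082 → min 8082.
Length 6: A₁..A₆: k=1: 0+8082+8·6·55=10722; k=2: 528+10736+8·11·55=16104; k=3: 5896+23430+8·61·55=56166; k=4: 4710+3300+8·6·55=10650; k=5: 5190+0+8·10·55=9590 → min 9590.
Optimal order: (((A₁ (A₂ (A₃ A₄))) A₅) A₆) with cost 9590.

9590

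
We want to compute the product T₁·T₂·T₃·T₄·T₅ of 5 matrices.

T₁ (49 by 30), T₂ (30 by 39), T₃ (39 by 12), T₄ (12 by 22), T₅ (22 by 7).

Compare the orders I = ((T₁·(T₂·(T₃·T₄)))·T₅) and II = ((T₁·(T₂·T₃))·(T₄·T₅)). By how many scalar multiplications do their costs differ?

Order I = ((T₁·(T₂·(T₃·T₄)))·T₅): (T₃·T₄): 39×12 by 12×22 → 39×22, cost 39·12·22 = 10296; (T₂·(T₃·T₄)): 30×39 by 39×22 → 30×22, cost 30·39·22 = 25740; cumulative 36036; (T₁·(T₂·(T₃·T₄))): 49×30 by 30×22 → 49×22, cost 49·30·22 = 32340; cumulative 68376; ((T₁·(T₂·(T₃·T₄)))·T₅): 49×22 by 22×7 → 49×7, cost 49·22·7 = 7546; cumulative 75922. Total 75922.
Order II = ((T₁·(T₂·T₃))·(T₄·T₅)): (T₂·T₃): 30×39 by 39×12 → 30×12, cost 30·39·12 = 14040; (T₁·(T₂·T₃)): 49×30 by 30×12 → 49×12, cost 49·30·12 = 17640; cumulative 31680; (T₄·T₅): 12×22 by 22×7 → 12×7, cost 12·22·7 = 1848; ((T₁·(T₂·T₃))·(T₄·T₅)): 49×12 by 12×7 → 49×7, cost 49·12·7 = 4116; cumulative 37644. Total 37644.
Difference: |75922 − 37644| = 38278.

38278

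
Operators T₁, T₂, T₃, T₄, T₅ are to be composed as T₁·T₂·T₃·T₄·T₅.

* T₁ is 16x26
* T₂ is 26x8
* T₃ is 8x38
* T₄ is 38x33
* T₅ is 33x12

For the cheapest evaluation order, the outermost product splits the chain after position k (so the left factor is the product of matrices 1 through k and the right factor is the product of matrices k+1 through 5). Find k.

2

Adjacent pairs: T₁T₂ = 16·26·8 = 3328; T₂T₃ = 26·8·38 = 7904; T₃T₄ = 8·38·33 = 10032; T₄T₅ = 38·33·12 = 15048.
Length 3: T₁..T₃: k=1: 0+7904+16·26·38=23712; k=2: 3328+0+16·8·38=8192 → min 8192 | T₂..T₄: k=2: 0+10032+26·8·33=16896; k=3: 7904+0+26·38·33=40508 → min 16896 | T₃..T₅: k=3: 0+15048+8·38·12=18696; k=4: 10032+0+8·33·12=13200 → min 13200.
Length 4: T₁..T₄: k=1: 0+16896+16·26·33=30624; k=2: 3328+10032+16·8·33=17584; k=3: 8192+0+16·38·33=28256 → min 17584 | T₂..T₅: k=2: 0+13200+26·8·12=15696; k=3: 7904+15048+26·38·12=34808; k=4: 16896+0+26·33·12=27192 → min 15696.
Top-level splits: k=1: (T₁..T₁)·(T₂..T₅) → 0+15696+16·26·12 = 20688; k=2: (T₁..T₂)·(T₃..T₅) → 3328+13200+16·8·12 = 18064; k=3: (T₁..T₃)·(T₄..T₅) → 8192+15048+16·38·12 = 30536; k=4: (T₁..T₄)·(T₅..T₅) → 17584+0+16·33·12 = 23920.
Best split is after T₂, i.e. k = 2.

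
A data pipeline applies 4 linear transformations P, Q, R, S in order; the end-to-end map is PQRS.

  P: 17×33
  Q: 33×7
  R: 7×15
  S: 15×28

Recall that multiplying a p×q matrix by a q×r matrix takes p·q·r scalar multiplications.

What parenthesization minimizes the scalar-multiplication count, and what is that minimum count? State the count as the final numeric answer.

Adjacent pairs: PQ = 17·33·7 = 3927; QR = 33·7·15 = 3465; RS = 7·15·28 = 2940.
Length 3: P..R: k=1: 0+3465+17·33·15=11880; k=2: 3927+0+17·7·15=5712 → min 5712 | Q..S: k=2: 0+2940+33·7·28=9408; k=3: 3465+0+33·15·28=17325 → min 9408.
Length 4: P..S: k=1: 0+9408+17·33·28=25116; k=2: 3927+2940+17·7·28=10199; k=3: 5712+0+17·15·28=12852 → min 10199.
Optimal parenthesization: ((PQ)(RS)) with cost 10199.

10199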